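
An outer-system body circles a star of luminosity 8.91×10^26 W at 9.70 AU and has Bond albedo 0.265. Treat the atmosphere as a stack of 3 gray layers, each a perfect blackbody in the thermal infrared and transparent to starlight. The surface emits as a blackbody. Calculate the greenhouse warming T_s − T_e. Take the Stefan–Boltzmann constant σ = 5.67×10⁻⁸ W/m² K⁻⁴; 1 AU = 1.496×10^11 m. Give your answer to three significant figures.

42.3 K

Orbital distance: d = 9.70 AU = 1.451×10^12 m.
Spreading L over a sphere of radius d: S = 8.91×10^26/(4π·1.45×10^12²) = 33.67 W/m².
The effective emission temperature is T_e = [S(1−α)/(4σ)]^¼ = 102.2 K.
T_s = (N+1)^(1/4)·T_e = 144.5 K.
Warming: T_s − T_e = 42.34 K.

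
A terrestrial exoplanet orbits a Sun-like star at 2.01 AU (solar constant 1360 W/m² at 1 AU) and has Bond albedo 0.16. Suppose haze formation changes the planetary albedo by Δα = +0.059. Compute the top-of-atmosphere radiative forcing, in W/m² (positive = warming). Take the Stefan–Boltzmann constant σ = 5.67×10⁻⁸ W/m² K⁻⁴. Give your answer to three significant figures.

Irradiance scales as 1/d², so S = 1360 W/m² × (1/2.01)² = 336.6 W/m².
ΔF = −(S/4)Δα = −(336.6/4)×(+0.059) = -4.965 W/m².

-4.97 W/m²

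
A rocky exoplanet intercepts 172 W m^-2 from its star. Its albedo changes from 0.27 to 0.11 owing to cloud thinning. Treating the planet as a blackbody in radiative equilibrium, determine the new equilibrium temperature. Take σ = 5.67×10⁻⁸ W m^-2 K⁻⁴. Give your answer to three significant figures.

With the new albedo, S(1−α₂)/4 = 38.27 W m^-2, so T₂ = 161.2 K.

161 K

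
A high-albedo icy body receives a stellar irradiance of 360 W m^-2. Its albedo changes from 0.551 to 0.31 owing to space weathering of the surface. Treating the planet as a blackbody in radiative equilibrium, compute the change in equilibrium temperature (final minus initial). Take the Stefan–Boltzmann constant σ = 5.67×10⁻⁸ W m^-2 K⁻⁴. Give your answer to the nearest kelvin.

19 kelvin

Initial: T₁ = [S(1−0.551)/(4σ)]^(1/4) = 163.4 K.
After:  T₂ = [360.0·0.69/(4σ)]^(1/4) = 181.9 K.
Change: 181.9 − 163.4 = 18.53 K.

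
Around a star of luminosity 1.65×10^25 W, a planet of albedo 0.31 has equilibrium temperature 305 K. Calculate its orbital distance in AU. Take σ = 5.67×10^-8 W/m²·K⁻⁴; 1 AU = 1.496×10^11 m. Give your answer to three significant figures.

0.144 AU

Required flux: S = 4σT⁴/(1−α) = 2844 W/m².
Then d = [L/(4πS)]^(1/2) = 2.149×10^10 m, i.e. 0.1436 AU.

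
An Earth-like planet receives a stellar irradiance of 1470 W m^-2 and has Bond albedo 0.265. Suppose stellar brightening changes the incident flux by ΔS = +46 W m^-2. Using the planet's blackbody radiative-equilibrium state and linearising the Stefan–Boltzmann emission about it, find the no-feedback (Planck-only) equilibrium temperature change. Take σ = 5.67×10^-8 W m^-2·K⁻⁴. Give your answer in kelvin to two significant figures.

Unperturbed T_e = [1470·(1−0.265)/(4σ)]^¼ = 262.7 K.
Only a fraction (1−α) is absorbed and it's spread over 4πR², so ΔF = (1−α)ΔS/4 = 8.453 W m^-2.
Planck response: λ_P = 4σT_e³ = 4·5.67×10⁻⁸·(262.7)³ = 4.113 W m^-2/K.
Hence the no-feedback warming is ΔF/(4σT_e³) = 2.06 K.

2.1 kelvin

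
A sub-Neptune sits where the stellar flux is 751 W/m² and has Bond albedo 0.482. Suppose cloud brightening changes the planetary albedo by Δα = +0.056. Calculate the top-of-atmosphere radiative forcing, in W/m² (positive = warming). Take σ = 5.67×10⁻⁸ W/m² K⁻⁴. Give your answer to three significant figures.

-10.5 W/m²

TOA radiative forcing: ΔF = −S·Δα/4 = −751.0·(+0.056)/4 = -10.51 W/m².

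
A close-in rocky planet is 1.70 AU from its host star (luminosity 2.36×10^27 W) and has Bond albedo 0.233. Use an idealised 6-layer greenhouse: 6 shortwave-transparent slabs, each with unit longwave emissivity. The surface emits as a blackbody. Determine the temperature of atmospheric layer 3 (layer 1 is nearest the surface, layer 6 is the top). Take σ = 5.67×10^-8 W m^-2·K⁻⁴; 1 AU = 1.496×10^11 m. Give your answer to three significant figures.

445 K

d = 1.70 × 1.496×10^11 m = 2.543×10^11 m.
Flux at the orbit: S = L/(4πd²) = 2.36×10^27/(4π·(2.54×10^11)²) = 2904 W m^-2.
Top-of-atmosphere balance: σT_e⁴ = S(1−α)/4 = 556.8 W m^-2 → T_e = 314.8 K.
Each opaque layer satisfies 2T_j⁴ = T_{j−1}⁴ + T_{j+1}⁴, giving T_k⁴ = (N+1−k)T_e⁴.
With k = 3: T_3 = (6+1−3)^¼·314.8 K = 445.2 K.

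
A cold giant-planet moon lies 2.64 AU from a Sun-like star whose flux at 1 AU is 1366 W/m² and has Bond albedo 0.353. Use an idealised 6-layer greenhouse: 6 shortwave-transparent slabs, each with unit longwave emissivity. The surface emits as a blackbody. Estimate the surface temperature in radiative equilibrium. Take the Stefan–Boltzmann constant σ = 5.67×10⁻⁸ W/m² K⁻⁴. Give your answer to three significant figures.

250 K

Irradiance scales as 1/d², so S = 1366 W/m² × (1/2.64)² = 196.0 W/m².
Top-of-atmosphere balance: σT_e⁴ = S(1−α)/4 = 31.70 W/m² → T_e = 153.8 K.
Layer-by-layer balance gives σT_s⁴ = (N+1)σT_e⁴, so T_s = 7^¼·153.8 = 250.1 K.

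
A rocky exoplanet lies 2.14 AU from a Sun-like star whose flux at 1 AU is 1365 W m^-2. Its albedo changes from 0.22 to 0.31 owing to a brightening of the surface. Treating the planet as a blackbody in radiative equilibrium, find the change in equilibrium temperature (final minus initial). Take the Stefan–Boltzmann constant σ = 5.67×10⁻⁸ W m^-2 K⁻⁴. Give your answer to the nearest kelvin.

By the inverse-square law, S = 1365/2.14² = 298.1 W m^-2.
Initial: T₁ = [S(1−0.22)/(4σ)]^(1/4) = 178.9 K.
Final:   T₂ = [S(1−0.31)/(4σ)]^(1/4) = 173.5 K.
Change: 173.5 − 178.9 = -5.401 K.

-5 kelvin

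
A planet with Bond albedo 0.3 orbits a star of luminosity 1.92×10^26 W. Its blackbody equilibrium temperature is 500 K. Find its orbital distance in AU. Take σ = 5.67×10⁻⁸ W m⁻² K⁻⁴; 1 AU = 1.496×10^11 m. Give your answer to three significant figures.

The flux needed for this T is 4σT⁴/(1−0.3) = 20250 W m⁻².
S = L/(4πd²) → d = √(L/4πS) = √(1.92×10^26/(4π·20250)) = 2.747×10^10 m = 0.1836 AU.

0.184 AU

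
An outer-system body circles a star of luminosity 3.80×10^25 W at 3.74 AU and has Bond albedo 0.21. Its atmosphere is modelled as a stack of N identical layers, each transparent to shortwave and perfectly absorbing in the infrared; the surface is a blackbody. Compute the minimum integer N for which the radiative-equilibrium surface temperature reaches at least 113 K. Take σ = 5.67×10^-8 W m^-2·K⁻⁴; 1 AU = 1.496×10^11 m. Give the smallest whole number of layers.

4

d = 3.74 × 1.496×10^11 m = 5.595×10^11 m.
S = L/(4πd²) = 9.660 W m^-2.
The effective emission temperature is T_e = [S(1−α)/(4σ)]^¼ = 76.16 K.
Since T_s⁴ = (N+1)T_e⁴, we need N ≥ (T_s/T_e)⁴ − 1 = 3.846.
The minimum whole number is N = 4.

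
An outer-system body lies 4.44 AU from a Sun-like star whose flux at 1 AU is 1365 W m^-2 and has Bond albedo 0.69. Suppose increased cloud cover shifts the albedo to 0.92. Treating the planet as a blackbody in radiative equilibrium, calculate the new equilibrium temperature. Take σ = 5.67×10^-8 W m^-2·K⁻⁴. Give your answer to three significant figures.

Flux at the orbit: S = 1365/(4.44)² = 69.24 W m^-2.
With the new albedo, S(1−α₂)/4 = 1.385 W m^-2, so T₂ = 70.30 K.

70.3 K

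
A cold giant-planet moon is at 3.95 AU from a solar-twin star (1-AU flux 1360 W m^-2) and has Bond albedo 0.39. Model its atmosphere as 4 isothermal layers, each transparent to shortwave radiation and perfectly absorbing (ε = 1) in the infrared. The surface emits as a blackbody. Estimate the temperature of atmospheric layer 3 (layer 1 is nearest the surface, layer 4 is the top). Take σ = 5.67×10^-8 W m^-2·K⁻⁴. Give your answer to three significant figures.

147 K

Flux at the orbit: S = 1360/(3.95)² = 87.17 W m^-2.
OLR = S(1−α)/4 = 13.29 W m^-2; the top layer radiates at T_e = 123.7 K.
In the N-layer model, layer k (counted from the surface) has T_k = (N+1−k)^(1/4)·T_e.
With k = 3: T_3 = (4+1−3)^¼·123.7 K = 147.2 K.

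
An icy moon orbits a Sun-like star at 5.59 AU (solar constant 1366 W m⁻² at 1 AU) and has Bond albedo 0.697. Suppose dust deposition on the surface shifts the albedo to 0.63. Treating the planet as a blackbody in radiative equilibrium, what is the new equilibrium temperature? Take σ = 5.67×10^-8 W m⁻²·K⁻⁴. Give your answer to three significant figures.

91.9 K

Irradiance scales as 1/d², so S = 1366 W m⁻² × (1/5.59)² = 43.71 W m⁻².
New equilibrium: T₂ = [(1−0.63)·43.71/(4σ)]^(1/4) = 91.90 K.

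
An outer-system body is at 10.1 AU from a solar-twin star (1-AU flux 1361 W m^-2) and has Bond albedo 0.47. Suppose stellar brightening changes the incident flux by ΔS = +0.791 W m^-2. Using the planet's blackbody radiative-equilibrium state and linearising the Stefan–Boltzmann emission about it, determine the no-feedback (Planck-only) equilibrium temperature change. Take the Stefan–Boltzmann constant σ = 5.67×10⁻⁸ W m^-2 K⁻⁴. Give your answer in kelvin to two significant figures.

Flux at the orbit: S = 1361/(10.1)² = 13.34 W m^-2.
Reference equilibrium: T_e = [S(1−α)/(4σ)]^(1/4) = 74.72 K.
TOA radiative forcing: ΔF = (1−α)ΔS/4 = 0.53·(+0.791)/4 = 0.1048 W m^-2.
Planck response: λ_P = 4σT_e³ = 4·5.67×10⁻⁸·(74.72)³ = 0.09463 W m^-2/K.
ΔT₀ = ΔF/λ_P = 0.1048/0.09463 = 1.11 K.

1.1 K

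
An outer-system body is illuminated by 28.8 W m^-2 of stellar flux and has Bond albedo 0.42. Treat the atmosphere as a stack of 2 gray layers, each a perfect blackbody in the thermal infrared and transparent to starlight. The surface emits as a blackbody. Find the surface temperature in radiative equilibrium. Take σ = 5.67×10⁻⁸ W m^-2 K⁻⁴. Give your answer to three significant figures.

The effective emission temperature is T_e = [S(1−α)/(4σ)]^¼ = 92.64 K.
Layer-by-layer balance gives σT_s⁴ = (N+1)σT_e⁴, so T_s = 3^¼·92.64 = 121.9 K.

122 kelvin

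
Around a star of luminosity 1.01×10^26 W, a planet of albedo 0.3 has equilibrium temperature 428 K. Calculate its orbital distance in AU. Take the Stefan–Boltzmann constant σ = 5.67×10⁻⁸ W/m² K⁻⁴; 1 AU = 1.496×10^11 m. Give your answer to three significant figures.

0.182 AU

Energy balance gives S = 4σT⁴/(1−α) = 10870 W/m².
Then d = [L/(4πS)]^(1/2) = 2.719×10^10 m, i.e. 0.1817 AU.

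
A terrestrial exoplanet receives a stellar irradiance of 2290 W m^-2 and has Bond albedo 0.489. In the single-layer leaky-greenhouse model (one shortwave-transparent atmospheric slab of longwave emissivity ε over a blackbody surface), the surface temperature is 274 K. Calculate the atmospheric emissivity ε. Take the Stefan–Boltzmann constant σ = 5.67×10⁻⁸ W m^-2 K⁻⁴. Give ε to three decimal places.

0.169

TOA balance gives T_e = 268.0 K.
T_s⁴ = T_e⁴·2/(2−ε) → ε = 2 − 2(T_e/T_s)⁴ = 2 − 2·(268.0/274)⁴ = 0.1692.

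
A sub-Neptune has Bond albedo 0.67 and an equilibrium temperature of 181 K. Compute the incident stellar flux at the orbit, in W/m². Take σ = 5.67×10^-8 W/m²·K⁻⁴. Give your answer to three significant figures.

738 W/m²

Invert the energy balance for S: S = 4σT⁴/(1−α).
σT⁴ = 5.67×10⁻⁸·(181)⁴ = 60.86 W/m².
S = 4·60.86/0.33 = 737.6 W/m².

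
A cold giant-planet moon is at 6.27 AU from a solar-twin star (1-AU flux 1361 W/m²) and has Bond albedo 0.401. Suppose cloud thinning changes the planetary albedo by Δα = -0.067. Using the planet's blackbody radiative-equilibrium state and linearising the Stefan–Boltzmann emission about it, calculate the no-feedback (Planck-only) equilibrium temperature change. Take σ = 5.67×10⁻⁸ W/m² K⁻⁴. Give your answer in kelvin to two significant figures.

Flux at the orbit: S = 1361/(6.27)² = 34.62 W/m².
The baseline emission temperature is T_e = 97.79 K.
TOA radiative forcing: ΔF = −S·Δα/4 = −34.62·(-0.067)/4 = 0.5799 W/m².
Planck response: λ_P = 4σT_e³ = 4·5.67×10⁻⁸·(97.79)³ = 0.2121 W/m²/K.
ΔT₀ = ΔF/λ_P = 0.5799/0.2121 = 2.73 K.

2.7 K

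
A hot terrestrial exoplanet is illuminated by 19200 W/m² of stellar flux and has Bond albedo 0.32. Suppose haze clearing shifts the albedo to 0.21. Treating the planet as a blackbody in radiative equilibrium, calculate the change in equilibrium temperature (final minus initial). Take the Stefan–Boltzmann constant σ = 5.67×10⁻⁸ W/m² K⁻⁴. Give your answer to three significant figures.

18.7 K

Before: T₁ = [19200·0.68/(4σ)]^(1/4) = 489.8 K.
With α = 0.21, T₂ = 508.5 K.
Change: 508.5 − 489.8 = 18.71 K.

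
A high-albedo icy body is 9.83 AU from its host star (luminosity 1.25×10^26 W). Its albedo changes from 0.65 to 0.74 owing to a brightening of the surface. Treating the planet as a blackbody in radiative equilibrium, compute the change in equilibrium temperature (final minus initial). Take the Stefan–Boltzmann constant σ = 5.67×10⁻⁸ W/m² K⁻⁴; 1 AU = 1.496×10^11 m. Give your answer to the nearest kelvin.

-4 kelvin

d = 9.83 × 1.496×10^11 m = 1.471×10^12 m.
S = L/(4πd²) = 4.600 W/m².
Before: T₁ = [4.600·0.35/(4σ)]^(1/4) = 51.62 K.
With α = 0.74, T₂ = 47.92 K.
ΔT = T₂ − T₁ = -3.697 K.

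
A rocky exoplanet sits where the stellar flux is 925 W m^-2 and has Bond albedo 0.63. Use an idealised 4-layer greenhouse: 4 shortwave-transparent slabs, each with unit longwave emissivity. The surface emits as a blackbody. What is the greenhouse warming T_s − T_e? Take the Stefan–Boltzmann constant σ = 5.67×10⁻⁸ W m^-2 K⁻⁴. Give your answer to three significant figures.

The effective emission temperature is T_e = [S(1−α)/(4σ)]^¼ = 197.1 K.
Surface: T_s = (5)^¼·T_e = 294.7 K.
So the greenhouse effect raises the surface by 294.7 − 197.1 = 97.63 K.

97.6 K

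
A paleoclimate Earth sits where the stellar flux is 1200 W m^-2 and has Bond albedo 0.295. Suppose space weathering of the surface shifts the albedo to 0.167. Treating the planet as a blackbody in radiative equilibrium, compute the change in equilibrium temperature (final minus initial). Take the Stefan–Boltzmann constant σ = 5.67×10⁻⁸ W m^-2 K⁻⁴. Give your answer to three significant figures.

Before: T₁ = [1200·0.705/(4σ)]^(1/4) = 247.1 K.
With α = 0.167, T₂ = 257.7 K.
ΔT = T₂ − T₁ = 10.53 K.

10.5 K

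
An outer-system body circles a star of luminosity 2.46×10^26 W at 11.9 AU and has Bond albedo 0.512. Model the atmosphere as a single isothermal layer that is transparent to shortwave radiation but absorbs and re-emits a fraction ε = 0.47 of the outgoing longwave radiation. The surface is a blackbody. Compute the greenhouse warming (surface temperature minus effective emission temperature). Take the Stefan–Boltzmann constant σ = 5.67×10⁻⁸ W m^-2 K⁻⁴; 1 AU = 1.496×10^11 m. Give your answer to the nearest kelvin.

4 K

d = 11.9 × 1.496×10^11 m = 1.780×10^12 m.
Spreading L over a sphere of radius d: S = 2.46×10^26/(4π·1.78×10^12²) = 6.177 W m^-2.
At the top of the atmosphere, σT_e⁴ = S(1−α)/4 = 0.7536 W m^-2, giving T_e = 60.38 K.
The surface balance (absorbed SW + ε·downward IR = σT_s⁴) with T_a⁴ = T_s⁴/2 reduces to T_s = T_e·[2/(2−ε)]^¼ = 64.56 K.
T_s − T_e = 64.56 − 60.38 = 4.182 K.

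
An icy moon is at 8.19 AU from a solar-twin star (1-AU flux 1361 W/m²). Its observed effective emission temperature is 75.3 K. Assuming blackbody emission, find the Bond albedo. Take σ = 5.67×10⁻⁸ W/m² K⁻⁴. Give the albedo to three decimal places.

0.641

Irradiance scales as 1/d², so S = 1361 W/m² × (1/8.19)² = 20.29 W/m².
Energy balance: S(1−α)/4 = σT⁴, so 1−α = 4σT⁴/S.
σT⁴ = 1.823 W/m², so 4σT⁴ = 7.292 W/m².
1−α = 7.292/20.29 = 0.3594, so α = 0.6406.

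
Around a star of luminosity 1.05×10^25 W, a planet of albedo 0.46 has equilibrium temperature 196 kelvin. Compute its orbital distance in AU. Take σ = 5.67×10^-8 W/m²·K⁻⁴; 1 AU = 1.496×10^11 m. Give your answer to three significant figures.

Required flux: S = 4σT⁴/(1−α) = 619.8 W/m².
S = L/(4πd²) → d = √(L/4πS) = √(1.05×10^25/(4π·619.8)) = 3.672×10^10 m = 0.2454 AU.

0.245 AU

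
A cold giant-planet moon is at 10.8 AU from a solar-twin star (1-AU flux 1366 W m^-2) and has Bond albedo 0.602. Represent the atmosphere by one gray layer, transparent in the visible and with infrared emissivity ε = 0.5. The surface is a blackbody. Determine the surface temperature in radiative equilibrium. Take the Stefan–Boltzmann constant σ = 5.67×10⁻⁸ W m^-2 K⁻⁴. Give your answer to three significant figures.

72.4 K

Flux at the orbit: S = 1366/(10.8)² = 11.71 W m^-2.
Effective emission temperature (TOA balance): σT_e⁴ = S(1−α)/4 = 1.165 W m^-2 → T_e = 67.33 K.
Surface balance with a leaky layer gives σT_s⁴ = σT_e⁴·2/(2−ε), so T_s = T_e·[2/(2−0.5)]^(1/4) = 72.35 K.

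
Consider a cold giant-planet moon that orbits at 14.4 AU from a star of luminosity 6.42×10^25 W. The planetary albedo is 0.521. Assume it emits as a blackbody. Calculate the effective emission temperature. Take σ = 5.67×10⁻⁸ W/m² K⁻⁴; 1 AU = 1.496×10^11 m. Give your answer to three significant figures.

39.0 K

d = 14.4 × 1.496×10^11 m = 2.154×10^12 m.
Spreading L over a sphere of radius d: S = 6.42×10^25/(4π·2.15×10^12²) = 1.101 W/m².
Averaging over the sphere, the absorbed flux is S(1−α)/4 = 0.1318 W/m².
In equilibrium σT⁴ equals this, so T = 39.05 K.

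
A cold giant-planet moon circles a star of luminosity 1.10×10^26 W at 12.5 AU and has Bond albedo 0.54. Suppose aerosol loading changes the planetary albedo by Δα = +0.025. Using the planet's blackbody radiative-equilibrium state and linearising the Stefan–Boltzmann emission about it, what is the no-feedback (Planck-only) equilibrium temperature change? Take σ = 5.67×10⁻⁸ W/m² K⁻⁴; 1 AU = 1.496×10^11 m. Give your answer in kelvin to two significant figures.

-0.64 K

Orbital distance: d = 12.5 AU = 1.870×10^12 m.
S = L/(4πd²) = 2.503 W/m².
Reference equilibrium: T_e = [S(1−α)/(4σ)]^(1/4) = 47.47 K.
The change in absorbed flux is Δ[S(1−α)/4] = −SΔα/4 = -0.01565 W/m².
Planck response: λ_P = 4σT_e³ = 4·5.67×10⁻⁸·(47.47)³ = 0.02426 W/m²/K.
So ΔT₀ = -0.01565/0.02426 = -0.645 K.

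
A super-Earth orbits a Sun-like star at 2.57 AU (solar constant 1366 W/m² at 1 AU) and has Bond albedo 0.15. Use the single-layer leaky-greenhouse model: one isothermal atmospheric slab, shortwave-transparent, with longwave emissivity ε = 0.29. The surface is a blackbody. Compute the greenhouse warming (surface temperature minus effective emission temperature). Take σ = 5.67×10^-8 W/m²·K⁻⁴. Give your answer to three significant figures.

By the inverse-square law, S = 1366/2.57² = 206.8 W/m².
At the top of the atmosphere, σT_e⁴ = S(1−α)/4 = 43.95 W/m², giving T_e = 166.9 K.
The surface balance (absorbed SW + ε·downward IR = σT_s⁴) with T_a⁴ = T_s⁴/2 reduces to T_s = T_e·[2/(2−ε)]^¼ = 173.5 K.
Greenhouse warming: T_s − T_e = 6.664 K.

6.66 K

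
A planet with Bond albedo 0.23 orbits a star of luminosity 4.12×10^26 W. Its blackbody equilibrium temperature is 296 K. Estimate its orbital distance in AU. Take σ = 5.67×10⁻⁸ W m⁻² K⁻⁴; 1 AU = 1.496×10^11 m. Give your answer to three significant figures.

The flux needed for this T is 4σT⁴/(1−0.23) = 2261 W m⁻².
Then d = [L/(4πS)]^(1/2) = 1.204×10^11 m, i.e. 0.8049 AU.

0.805 AU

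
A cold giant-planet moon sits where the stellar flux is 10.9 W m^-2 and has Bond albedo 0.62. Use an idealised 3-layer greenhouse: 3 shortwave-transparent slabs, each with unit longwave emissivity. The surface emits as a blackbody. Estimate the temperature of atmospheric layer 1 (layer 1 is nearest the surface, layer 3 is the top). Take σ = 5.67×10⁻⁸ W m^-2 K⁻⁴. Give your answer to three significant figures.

OLR = S(1−α)/4 = 1.036 W m^-2; the top layer radiates at T_e = 65.37 K.
The net upward flux σT_e⁴ is constant between every pair of levels, so T_k⁴ = (N+1−k)T_e⁴.
T_1 = (3)^(1/4)·65.37 = 86.03 K.

86.0 kelvin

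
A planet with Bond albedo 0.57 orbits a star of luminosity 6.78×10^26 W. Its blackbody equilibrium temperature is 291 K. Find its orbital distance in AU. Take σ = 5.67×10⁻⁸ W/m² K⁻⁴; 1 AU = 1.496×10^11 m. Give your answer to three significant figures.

Required flux: S = 4σT⁴/(1−α) = 3782 W/m².
S = L/(4πd²) → d = √(L/4πS) = √(6.78×10^26/(4π·3782)) = 1.194×10^11 m = 0.7984 AU.

0.798 AU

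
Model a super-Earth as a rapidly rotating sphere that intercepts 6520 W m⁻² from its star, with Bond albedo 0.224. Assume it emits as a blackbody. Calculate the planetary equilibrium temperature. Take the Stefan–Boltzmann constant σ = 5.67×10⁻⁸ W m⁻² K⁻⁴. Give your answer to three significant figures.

Absorbed flux (global mean): S(1−α)/4 = 6520·0.776/4 = 1265 W m⁻².
Set σT⁴ = 1265 → T = (1265/σ)^(1/4) = 386.5 K.

386 K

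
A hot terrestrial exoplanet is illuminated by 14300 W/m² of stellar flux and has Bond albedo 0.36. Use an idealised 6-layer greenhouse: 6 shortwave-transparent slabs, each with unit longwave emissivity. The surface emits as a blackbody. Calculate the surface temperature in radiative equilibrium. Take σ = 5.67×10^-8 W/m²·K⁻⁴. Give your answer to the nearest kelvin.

Top-of-atmosphere balance: σT_e⁴ = S(1−α)/4 = 2288 W/m² → T_e = 448.2 K.
For an N-layer opaque stack, T_s⁴ = (N+1)T_e⁴, hence T_s = (7)^(1/4)×448.2 K = 729.0 K.

729 kelvin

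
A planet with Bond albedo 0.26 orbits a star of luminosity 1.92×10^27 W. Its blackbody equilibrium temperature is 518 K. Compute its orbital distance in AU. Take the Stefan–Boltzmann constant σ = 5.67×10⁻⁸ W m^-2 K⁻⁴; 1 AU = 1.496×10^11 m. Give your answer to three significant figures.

0.556 AU

Energy balance gives S = 4σT⁴/(1−α) = 22070 W m^-2.
From L = 4πd²S, d = √(1.92×10^27/(4π·22070)) = 8.321×10^10 m = 0.5562 AU.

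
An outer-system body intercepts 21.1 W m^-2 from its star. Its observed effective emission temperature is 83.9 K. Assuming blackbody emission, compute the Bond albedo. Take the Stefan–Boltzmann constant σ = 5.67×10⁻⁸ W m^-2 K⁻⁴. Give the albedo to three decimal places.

From σT⁴ = S(1−α)/4 we invert for α: 1−α = 4σT⁴/S.
4σT⁴ = 4·5.67×10⁻⁸·(83.9)⁴ = 11.24 W m^-2.
1−α = 11.24/21.10 = 0.5326, so α = 0.4674.

0.467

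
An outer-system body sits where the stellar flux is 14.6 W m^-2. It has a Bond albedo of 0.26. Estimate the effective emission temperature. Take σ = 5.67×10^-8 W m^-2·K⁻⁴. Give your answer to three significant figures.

Averaging over the sphere, the absorbed flux is S(1−α)/4 = 2.701 W m^-2.
Balancing against σT⁴: T = (2.701/5.67×10⁻⁸)^(1/4) = 83.08 K.

83.1 kelvin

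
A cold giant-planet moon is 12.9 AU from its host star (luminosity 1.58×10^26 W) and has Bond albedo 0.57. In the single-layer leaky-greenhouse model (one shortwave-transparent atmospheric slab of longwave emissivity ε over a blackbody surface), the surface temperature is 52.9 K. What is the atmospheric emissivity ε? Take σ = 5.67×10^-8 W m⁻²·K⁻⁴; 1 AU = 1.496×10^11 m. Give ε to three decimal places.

d = 12.9 × 1.496×10^11 m = 1.930×10^12 m.
Flux at the orbit: S = L/(4πd²) = 1.58×10^26/(4π·(1.93×10^12)²) = 3.376 W m⁻².
First, T_e = [3.376·(1−0.57)/(4σ)]^(1/4) = 50.30 K.
Since (2−ε)/2 = (T_e/T_s)⁴ = 0.8173, ε = 0.3653.

0.365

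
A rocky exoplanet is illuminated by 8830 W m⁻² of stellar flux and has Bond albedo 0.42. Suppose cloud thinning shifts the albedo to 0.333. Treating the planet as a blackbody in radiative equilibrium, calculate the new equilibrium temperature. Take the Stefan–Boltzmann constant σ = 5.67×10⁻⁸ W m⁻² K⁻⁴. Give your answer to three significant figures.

401 K

With the new albedo, S(1−α₂)/4 = 1472 W m⁻², so T₂ = 401.4 K.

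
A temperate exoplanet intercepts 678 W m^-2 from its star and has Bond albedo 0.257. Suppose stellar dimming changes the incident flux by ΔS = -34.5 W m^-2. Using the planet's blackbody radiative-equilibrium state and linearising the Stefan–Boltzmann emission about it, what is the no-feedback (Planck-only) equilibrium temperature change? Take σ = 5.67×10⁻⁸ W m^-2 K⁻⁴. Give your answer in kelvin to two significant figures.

-2.8 K

Reference equilibrium: T_e = [S(1−α)/(4σ)]^(1/4) = 217.1 K.
ΔF = Δ[S(1−α)]/4 = (1−0.257)·-34.5/4 = -6.408 W m^-2.
The Planck feedback parameter is 4σT_e³ = 2.320 W m^-2/K.
Hence the no-feedback warming is ΔF/(4σT_e³) = -2.76 K.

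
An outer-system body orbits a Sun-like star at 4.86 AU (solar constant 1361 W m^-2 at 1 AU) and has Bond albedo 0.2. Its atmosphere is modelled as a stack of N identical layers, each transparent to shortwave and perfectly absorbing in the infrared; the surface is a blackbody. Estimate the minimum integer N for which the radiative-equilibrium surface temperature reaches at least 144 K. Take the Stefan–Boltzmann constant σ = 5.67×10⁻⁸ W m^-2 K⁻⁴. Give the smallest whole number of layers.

2

By the inverse-square law, S = 1361/4.86² = 57.62 W m^-2.
Top-of-atmosphere balance: σT_e⁴ = S(1−α)/4 = 11.52 W m^-2 → T_e = 119.4 K.
Since T_s⁴ = (N+1)T_e⁴, we need N ≥ (T_s/T_e)⁴ − 1 = 1.116.
So N ≥ 1.116; the smallest integer is N = 2.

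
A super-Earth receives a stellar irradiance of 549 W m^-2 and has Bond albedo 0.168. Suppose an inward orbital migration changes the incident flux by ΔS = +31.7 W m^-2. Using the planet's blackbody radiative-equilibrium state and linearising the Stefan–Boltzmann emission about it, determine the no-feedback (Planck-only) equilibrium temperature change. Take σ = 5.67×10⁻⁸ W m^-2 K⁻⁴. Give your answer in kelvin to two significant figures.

3.1 K

The baseline emission temperature is T_e = 211.8 K.
Only a fraction (1−α) is absorbed and it's spread over 4πR², so ΔF = (1−α)ΔS/4 = 6.594 W m^-2.
Planck response: λ_P = 4σT_e³ = 4·5.67×10⁻⁸·(211.8)³ = 2.156 W m^-2/K.
ΔT₀ = ΔF/λ_P = 6.594/2.156 = 3.06 K.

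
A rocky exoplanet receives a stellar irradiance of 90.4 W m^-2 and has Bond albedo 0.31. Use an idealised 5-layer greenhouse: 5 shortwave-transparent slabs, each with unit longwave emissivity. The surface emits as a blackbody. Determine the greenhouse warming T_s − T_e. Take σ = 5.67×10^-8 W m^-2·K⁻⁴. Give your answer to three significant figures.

OLR = S(1−α)/4 = 15.59 W m^-2; the top layer radiates at T_e = 128.8 K.
Surface: T_s = (6)^¼·T_e = 201.5 K.
Warming: T_s − T_e = 72.77 K.

72.8 kelvin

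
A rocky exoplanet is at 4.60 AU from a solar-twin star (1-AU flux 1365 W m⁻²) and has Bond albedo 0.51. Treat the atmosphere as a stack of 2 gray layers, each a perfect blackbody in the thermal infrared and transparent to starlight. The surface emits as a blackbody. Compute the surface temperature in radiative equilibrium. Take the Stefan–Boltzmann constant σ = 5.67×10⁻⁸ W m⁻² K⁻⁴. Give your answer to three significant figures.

By the inverse-square law, S = 1365/4.60² = 64.51 W m⁻².
The effective emission temperature is T_e = [S(1−α)/(4σ)]^¼ = 108.7 K.
Layer-by-layer balance gives σT_s⁴ = (N+1)σT_e⁴, so T_s = 3^¼·108.7 = 143.0 K.

143 kelvin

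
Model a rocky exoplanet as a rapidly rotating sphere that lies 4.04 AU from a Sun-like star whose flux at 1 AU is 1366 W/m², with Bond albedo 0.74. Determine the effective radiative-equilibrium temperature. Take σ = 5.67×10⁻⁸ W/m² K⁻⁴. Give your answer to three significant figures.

By the inverse-square law, S = 1366/4.04² = 83.69 W/m².
Averaging over the sphere, the absorbed flux is S(1−α)/4 = 5.440 W/m².
Balancing against σT⁴: T = (5.440/5.67×10⁻⁸)^(1/4) = 98.97 K.

99.0 K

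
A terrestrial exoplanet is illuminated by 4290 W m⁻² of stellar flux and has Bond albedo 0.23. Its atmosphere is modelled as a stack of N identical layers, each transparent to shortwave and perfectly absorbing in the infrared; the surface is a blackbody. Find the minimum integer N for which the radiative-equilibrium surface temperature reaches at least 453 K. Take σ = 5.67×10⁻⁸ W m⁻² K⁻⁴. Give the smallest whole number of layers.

2

OLR = S(1−α)/4 = 825.8 W m⁻²; the top layer radiates at T_e = 347.4 K.
Need (N+1)T_e⁴ ≥ T_s⁴, i.e. N+1 ≥ (453/347.4)⁴ = 2.891.
The minimum whole number is N = 2.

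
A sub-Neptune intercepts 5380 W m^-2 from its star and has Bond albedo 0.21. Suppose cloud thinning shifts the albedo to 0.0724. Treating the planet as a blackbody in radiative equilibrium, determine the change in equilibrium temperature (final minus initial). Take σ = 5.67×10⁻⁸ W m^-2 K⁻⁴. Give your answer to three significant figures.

Initial: T₁ = [S(1−0.21)/(4σ)]^(1/4) = 370.0 K.
Final:   T₂ = [S(1−0.0724)/(4σ)]^(1/4) = 385.1 K.
Change: 385.1 − 370.0 = 15.15 K.

15.2 K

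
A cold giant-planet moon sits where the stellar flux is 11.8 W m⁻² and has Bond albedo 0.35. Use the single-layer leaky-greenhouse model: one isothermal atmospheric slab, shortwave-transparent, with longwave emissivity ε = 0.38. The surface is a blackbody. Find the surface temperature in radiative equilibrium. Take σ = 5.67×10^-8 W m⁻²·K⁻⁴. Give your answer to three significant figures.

80.4 K

Effective emission temperature (TOA balance): σT_e⁴ = S(1−α)/4 = 1.918 W m⁻² → T_e = 76.26 K.
The surface balance (absorbed SW + ε·downward IR = σT_s⁴) with T_a⁴ = T_s⁴/2 reduces to T_s = T_e·[2/(2−ε)]^¼ = 80.38 K.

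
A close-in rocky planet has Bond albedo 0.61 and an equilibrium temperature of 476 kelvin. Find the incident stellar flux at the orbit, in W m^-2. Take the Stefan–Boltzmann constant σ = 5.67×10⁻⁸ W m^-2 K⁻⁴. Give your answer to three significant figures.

From S(1−α)/4 = σT⁴: S = 4σT⁴/(1−α).
The emitted flux is σT⁴ = 2911 W m^-2.
So S = 4×2911/(1−0.61) = 29850 W m^-2.

29900 W m^-2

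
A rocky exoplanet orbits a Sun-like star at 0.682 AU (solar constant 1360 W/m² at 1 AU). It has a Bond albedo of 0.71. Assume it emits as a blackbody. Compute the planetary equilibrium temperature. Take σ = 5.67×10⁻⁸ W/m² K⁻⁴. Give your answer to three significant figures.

247 K

Irradiance scales as 1/d², so S = 1360 W/m² × (1/0.682)² = 2924 W/m².
The planet absorbs (1−α)S over its disc πR² and re-emits over 4πR², so the mean absorbed flux is (1−0.71)·2924/4 = 212.0 W/m².
Set σT⁴ = 212.0 → T = (212.0/σ)^(1/4) = 247.3 K.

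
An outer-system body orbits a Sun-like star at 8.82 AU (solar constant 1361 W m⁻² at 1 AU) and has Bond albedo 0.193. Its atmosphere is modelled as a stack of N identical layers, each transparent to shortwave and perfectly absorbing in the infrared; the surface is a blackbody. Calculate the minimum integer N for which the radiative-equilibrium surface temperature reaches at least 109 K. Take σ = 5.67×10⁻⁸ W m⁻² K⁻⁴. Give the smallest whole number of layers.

By the inverse-square law, S = 1361/8.82² = 17.50 W m⁻².
OLR = S(1−α)/4 = 3.530 W m⁻²; the top layer radiates at T_e = 88.83 K.
Need (N+1)T_e⁴ ≥ T_s⁴, i.e. N+1 ≥ (109/88.83)⁴ = 2.268.
The minimum whole number is N = 2.

2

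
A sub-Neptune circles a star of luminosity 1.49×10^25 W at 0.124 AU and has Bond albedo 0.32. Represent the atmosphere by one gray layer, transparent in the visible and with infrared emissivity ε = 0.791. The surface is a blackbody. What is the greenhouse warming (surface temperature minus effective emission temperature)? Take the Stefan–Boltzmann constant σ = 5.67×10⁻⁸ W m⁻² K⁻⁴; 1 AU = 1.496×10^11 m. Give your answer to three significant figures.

d = 0.124 × 1.496×10^11 m = 1.855×10^10 m.
Spreading L over a sphere of radius d: S = 1.49×10^25/(4π·1.86×10^10²) = 3446 W m⁻².
At the top of the atmosphere, σT_e⁴ = S(1−α)/4 = 585.8 W m⁻², giving T_e = 318.8 K.
For a single slab of emissivity ε, T_s⁴ = 2T_e⁴/(2−ε); thus T_s = 318.8·(1.654)^(1/4) = 361.6 K.
Greenhouse warming: T_s − T_e = 42.75 K.

42.8 K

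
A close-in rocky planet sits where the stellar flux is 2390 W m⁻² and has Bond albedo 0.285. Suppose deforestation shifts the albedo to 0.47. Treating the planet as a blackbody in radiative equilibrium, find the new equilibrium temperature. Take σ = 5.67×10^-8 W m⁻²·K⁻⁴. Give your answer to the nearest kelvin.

273 K

New equilibrium: T₂ = [(1−0.47)·2390/(4σ)]^(1/4) = 273.4 K.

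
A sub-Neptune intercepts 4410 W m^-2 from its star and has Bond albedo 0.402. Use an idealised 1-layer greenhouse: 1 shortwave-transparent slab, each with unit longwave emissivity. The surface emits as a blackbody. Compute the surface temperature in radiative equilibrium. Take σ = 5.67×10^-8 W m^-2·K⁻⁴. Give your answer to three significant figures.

The effective emission temperature is T_e = [S(1−α)/(4σ)]^¼ = 328.4 K.
Layer-by-layer balance gives σT_s⁴ = (N+1)σT_e⁴, so T_s = 2^¼·328.4 = 390.5 K.

391 kelvin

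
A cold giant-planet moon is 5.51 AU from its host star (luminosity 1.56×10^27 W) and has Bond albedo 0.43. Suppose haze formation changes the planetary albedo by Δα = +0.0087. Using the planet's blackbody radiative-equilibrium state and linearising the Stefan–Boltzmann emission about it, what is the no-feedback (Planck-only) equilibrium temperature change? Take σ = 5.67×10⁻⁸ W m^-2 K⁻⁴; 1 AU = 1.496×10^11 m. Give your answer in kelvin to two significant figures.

Orbital distance: d = 5.51 AU = 8.243×10^11 m.
S = L/(4πd²) = 182.7 W m^-2.
Unperturbed T_e = [182.7·(1−0.43)/(4σ)]^¼ = 146.4 K.
The change in absorbed flux is Δ[S(1−α)/4] = −SΔα/4 = -0.3974 W m^-2.
Linearising σT⁴ gives d(σT⁴)/dT = 4σT_e³ = 0.7114 W m^-2 per K.
So ΔT₀ = -0.3974/0.7114 = -0.559 K.

-0.56 K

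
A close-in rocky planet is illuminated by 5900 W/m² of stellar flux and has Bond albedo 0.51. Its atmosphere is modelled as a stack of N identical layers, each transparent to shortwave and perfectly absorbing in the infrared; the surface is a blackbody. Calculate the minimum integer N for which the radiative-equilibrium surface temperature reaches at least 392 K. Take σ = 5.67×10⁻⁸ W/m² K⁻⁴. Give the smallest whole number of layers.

1

Top-of-atmosphere balance: σT_e⁴ = S(1−α)/4 = 722.8 W/m² → T_e = 336.0 K.
T_s = (N+1)^(1/4)·T_e ≥ 392 K requires N+1 ≥ (T_s/T_e)⁴ = (392/336.0)⁴ = 1.852.
So N ≥ 0.852; the smallest integer is N = 1.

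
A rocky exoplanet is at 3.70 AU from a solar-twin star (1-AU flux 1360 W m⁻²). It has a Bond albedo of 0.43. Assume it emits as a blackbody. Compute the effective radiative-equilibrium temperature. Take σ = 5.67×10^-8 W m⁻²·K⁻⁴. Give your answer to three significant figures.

Irradiance scales as 1/d², so S = 1360 W m⁻² × (1/3.70)² = 99.34 W m⁻².
Absorbed flux (global mean): S(1−α)/4 = 99.34·0.57/4 = 14.16 W m⁻².
Balancing against σT⁴: T = (14.16/5.67×10⁻⁸)^(1/4) = 125.7 K.

126 kelvin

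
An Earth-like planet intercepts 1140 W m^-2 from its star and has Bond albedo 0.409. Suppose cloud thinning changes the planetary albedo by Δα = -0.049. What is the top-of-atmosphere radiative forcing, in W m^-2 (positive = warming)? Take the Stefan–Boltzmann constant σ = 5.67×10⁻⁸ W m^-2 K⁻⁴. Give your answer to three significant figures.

The change in absorbed flux is Δ[S(1−α)/4] = −SΔα/4 = 13.96 W m^-2.

14.0 W m^-2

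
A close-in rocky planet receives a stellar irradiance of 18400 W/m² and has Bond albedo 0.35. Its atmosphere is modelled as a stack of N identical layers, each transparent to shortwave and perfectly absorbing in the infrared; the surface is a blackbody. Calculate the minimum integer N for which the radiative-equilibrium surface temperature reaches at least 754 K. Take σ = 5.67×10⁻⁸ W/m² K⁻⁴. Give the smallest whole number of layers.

6

Top-of-atmosphere balance: σT_e⁴ = S(1−α)/4 = 2990 W/m² → T_e = 479.2 K.
Need (N+1)T_e⁴ ≥ T_s⁴, i.e. N+1 ≥ (754/479.2)⁴ = 6.129.
So N ≥ 5.129; the smallest integer is N = 6.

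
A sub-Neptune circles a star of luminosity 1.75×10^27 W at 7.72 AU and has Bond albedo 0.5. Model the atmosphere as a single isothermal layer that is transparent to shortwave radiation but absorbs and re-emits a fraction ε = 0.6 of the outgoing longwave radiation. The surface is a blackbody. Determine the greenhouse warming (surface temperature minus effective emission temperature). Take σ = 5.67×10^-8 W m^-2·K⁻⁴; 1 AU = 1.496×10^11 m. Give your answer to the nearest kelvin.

11 kelvin

Orbital distance: d = 7.72 AU = 1.155×10^12 m.
Spreading L over a sphere of radius d: S = 1.75×10^27/(4π·1.15×10^12²) = 104.4 W m^-2.
Effective emission temperature (TOA balance): σT_e⁴ = S(1−α)/4 = 13.05 W m^-2 → T_e = 123.2 K.
For a single slab of emissivity ε, T_s⁴ = 2T_e⁴/(2−ε); thus T_s = 123.2·(1.429)^(1/4) = 134.7 K.
The atmosphere warms the surface by 11.49 K.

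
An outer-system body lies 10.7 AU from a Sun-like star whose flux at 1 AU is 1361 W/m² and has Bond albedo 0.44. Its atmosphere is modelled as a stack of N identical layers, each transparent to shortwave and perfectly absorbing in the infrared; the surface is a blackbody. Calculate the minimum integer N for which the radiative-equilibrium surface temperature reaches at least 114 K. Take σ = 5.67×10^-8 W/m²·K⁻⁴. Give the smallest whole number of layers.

Irradiance scales as 1/d², so S = 1361 W/m² × (1/10.7)² = 11.89 W/m².
Top-of-atmosphere balance: σT_e⁴ = S(1−α)/4 = 1.664 W/m² → T_e = 73.61 K.
Need (N+1)T_e⁴ ≥ T_s⁴, i.e. N+1 ≥ (114/73.61)⁴ = 5.754.
So N ≥ 4.754; the smallest integer is N = 5.

5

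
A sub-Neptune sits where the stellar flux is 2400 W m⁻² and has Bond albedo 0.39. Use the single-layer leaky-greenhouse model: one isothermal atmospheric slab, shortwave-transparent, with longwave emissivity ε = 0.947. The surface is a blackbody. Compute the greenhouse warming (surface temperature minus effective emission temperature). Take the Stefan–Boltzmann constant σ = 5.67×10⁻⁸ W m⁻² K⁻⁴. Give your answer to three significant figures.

At the top of the atmosphere, σT_e⁴ = S(1−α)/4 = 366.0 W m⁻², giving T_e = 283.4 K.
For a single slab of emissivity ε, T_s⁴ = 2T_e⁴/(2−ε); thus T_s = 283.4·(1.899)^(1/4) = 332.8 K.
T_s − T_e = 332.8 − 283.4 = 49.31 K.

49.3 K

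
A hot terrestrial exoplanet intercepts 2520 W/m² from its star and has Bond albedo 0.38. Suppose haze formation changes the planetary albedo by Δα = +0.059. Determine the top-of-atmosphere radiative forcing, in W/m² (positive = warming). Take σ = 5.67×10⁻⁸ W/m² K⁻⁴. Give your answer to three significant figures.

The change in absorbed flux is Δ[S(1−α)/4] = −SΔα/4 = -37.17 W/m².

-37.2 W/m²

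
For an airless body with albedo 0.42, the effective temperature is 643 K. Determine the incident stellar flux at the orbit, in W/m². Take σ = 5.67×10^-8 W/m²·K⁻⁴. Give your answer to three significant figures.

66800 W/m²

Invert the energy balance for S: S = 4σT⁴/(1−α).
σT⁴ = 5.67×10⁻⁸·(643)⁴ = 9692 W/m².
So S = 4×9692/(1−0.42) = 66840 W/m².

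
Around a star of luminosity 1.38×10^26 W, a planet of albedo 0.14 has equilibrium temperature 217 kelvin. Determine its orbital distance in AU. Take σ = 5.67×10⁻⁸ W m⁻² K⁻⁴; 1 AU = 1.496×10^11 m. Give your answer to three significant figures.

Energy balance gives S = 4σT⁴/(1−α) = 584.8 W m⁻².
S = L/(4πd²) → d = √(L/4πS) = √(1.38×10^26/(4π·584.8)) = 1.370×10^11 m = 0.9160 AU.

0.916 AU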